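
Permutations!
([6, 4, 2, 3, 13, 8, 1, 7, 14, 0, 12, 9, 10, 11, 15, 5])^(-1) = (0 9 11 13 4 1 6)(5 15 14 8)(10 12)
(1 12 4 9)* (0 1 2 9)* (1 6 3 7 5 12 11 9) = (0 6 3 7 5 12 4)(1 11 9 2) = [6, 11, 1, 7, 0, 12, 3, 5, 8, 2, 10, 9, 4]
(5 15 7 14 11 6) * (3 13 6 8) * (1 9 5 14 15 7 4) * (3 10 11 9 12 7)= (1 12 7 15 4)(3 13 6 14 9 5)(8 10 11)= [0, 12, 2, 13, 1, 3, 14, 15, 10, 5, 11, 8, 7, 6, 9, 4]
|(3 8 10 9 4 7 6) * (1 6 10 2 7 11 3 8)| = 10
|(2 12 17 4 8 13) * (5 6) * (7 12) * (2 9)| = 8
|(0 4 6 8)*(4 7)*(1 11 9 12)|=20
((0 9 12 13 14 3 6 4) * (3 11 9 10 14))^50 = ((0 10 14 11 9 12 13 3 6 4))^50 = (14)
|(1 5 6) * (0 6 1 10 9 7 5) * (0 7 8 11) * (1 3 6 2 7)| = 10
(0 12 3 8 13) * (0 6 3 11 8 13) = (0 12 11 8)(3 13 6) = [12, 1, 2, 13, 4, 5, 3, 7, 0, 9, 10, 8, 11, 6]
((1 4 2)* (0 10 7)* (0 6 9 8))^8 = ((0 10 7 6 9 8)(1 4 2))^8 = (0 7 9)(1 2 4)(6 8 10)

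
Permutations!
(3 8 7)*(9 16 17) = (3 8 7)(9 16 17) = [0, 1, 2, 8, 4, 5, 6, 3, 7, 16, 10, 11, 12, 13, 14, 15, 17, 9]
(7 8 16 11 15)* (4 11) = (4 11 15 7 8 16) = [0, 1, 2, 3, 11, 5, 6, 8, 16, 9, 10, 15, 12, 13, 14, 7, 4]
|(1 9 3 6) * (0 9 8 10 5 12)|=9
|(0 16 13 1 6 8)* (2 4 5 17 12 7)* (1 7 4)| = |(0 16 13 7 2 1 6 8)(4 5 17 12)| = 8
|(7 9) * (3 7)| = |(3 7 9)| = 3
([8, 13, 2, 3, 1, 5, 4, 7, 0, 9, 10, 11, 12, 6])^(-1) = [8, 4, 2, 3, 6, 5, 13, 7, 0, 9, 10, 11, 12, 1]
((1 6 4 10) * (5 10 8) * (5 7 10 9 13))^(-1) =(1 10 7 8 4 6)(5 13 9)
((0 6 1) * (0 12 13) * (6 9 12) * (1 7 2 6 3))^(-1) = (0 13 12 9)(1 3)(2 7 6)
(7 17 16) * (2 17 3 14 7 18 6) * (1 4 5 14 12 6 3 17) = (1 4 5 14 7 17 16 18 3 12 6 2) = [0, 4, 1, 12, 5, 14, 2, 17, 8, 9, 10, 11, 6, 13, 7, 15, 18, 16, 3]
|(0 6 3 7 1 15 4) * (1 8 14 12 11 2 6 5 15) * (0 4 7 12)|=|(0 5 15 7 8 14)(2 6 3 12 11)|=30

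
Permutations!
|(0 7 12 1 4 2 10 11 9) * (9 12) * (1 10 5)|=|(0 7 9)(1 4 2 5)(10 11 12)|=12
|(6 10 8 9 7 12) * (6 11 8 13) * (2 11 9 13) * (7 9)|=6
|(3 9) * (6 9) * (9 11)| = 4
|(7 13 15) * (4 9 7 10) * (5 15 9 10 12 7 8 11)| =8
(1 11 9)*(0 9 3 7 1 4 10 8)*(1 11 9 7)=(0 7 11 3 1 9 4 10 8)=[7, 9, 2, 1, 10, 5, 6, 11, 0, 4, 8, 3]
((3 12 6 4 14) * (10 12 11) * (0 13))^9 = ((0 13)(3 11 10 12 6 4 14))^9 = (0 13)(3 10 6 14 11 12 4)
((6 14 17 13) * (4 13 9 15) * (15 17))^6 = ((4 13 6 14 15)(9 17))^6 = (17)(4 13 6 14 15)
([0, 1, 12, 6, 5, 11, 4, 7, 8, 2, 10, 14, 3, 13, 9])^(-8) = [0, 1, 12, 6, 5, 11, 4, 7, 8, 2, 10, 14, 3, 13, 9]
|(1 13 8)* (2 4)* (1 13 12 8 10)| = 10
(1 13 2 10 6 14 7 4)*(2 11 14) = (1 13 11 14 7 4)(2 10 6) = [0, 13, 10, 3, 1, 5, 2, 4, 8, 9, 6, 14, 12, 11, 7]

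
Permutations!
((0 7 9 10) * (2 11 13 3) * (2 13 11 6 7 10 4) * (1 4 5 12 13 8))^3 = (0 10)(1 6 5 3 4 7 12 8 2 9 13)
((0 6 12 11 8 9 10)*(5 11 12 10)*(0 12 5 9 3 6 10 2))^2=((0 10 12 5 11 8 3 6 2))^2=(0 12 11 3 2 10 5 8 6)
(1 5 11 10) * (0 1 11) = (0 1 5)(10 11) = [1, 5, 2, 3, 4, 0, 6, 7, 8, 9, 11, 10]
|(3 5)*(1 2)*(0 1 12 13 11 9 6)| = |(0 1 2 12 13 11 9 6)(3 5)| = 8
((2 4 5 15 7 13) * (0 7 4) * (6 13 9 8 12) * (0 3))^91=(0 7 9 8 12 6 13 2 3)(4 5 15)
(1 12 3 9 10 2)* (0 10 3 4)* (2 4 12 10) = [2, 10, 1, 9, 0, 5, 6, 7, 8, 3, 4, 11, 12] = (12)(0 2 1 10 4)(3 9)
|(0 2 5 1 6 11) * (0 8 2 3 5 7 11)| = |(0 3 5 1 6)(2 7 11 8)| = 20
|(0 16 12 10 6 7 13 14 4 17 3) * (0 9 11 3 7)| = 15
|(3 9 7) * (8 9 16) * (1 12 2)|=|(1 12 2)(3 16 8 9 7)|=15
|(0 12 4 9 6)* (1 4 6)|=|(0 12 6)(1 4 9)|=3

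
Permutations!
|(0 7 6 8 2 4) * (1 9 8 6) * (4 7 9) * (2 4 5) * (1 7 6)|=|(0 9 8 4)(1 5 2 6)|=4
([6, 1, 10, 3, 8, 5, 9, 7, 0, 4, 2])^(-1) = (0 8 4 9 6)(2 10)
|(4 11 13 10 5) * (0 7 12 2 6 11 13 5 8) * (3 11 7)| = |(0 3 11 5 4 13 10 8)(2 6 7 12)| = 8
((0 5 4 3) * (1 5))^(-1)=(0 3 4 5 1)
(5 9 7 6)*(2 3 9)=(2 3 9 7 6 5)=[0, 1, 3, 9, 4, 2, 5, 6, 8, 7]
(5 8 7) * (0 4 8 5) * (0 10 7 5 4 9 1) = (0 9 1)(4 8 5)(7 10) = [9, 0, 2, 3, 8, 4, 6, 10, 5, 1, 7]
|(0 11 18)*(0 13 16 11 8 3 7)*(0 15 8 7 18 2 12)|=11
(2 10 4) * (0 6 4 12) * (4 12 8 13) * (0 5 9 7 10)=(0 6 12 5 9 7 10 8 13 4 2)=[6, 1, 0, 3, 2, 9, 12, 10, 13, 7, 8, 11, 5, 4]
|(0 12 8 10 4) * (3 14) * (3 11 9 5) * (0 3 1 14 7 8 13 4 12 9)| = 42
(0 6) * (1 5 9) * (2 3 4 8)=(0 6)(1 5 9)(2 3 4 8)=[6, 5, 3, 4, 8, 9, 0, 7, 2, 1]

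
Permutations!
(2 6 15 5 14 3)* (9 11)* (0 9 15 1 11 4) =[9, 11, 6, 2, 0, 14, 1, 7, 8, 4, 10, 15, 12, 13, 3, 5] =(0 9 4)(1 11 15 5 14 3 2 6)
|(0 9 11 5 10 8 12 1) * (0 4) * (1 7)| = 10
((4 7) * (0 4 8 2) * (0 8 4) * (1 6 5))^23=((1 6 5)(2 8)(4 7))^23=(1 5 6)(2 8)(4 7)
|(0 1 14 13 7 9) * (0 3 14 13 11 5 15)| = |(0 1 13 7 9 3 14 11 5 15)| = 10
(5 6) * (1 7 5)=(1 7 5 6)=[0, 7, 2, 3, 4, 6, 1, 5]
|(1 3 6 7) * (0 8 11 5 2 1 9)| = 10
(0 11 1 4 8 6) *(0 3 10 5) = (0 11 1 4 8 6 3 10 5) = [11, 4, 2, 10, 8, 0, 3, 7, 6, 9, 5, 1]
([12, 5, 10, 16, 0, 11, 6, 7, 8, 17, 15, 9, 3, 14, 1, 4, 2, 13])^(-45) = (0 16 15 12 2 4 3 10)(1 17 5 13 11 14 9)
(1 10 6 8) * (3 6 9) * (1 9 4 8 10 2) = (1 2)(3 6 10 4 8 9) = [0, 2, 1, 6, 8, 5, 10, 7, 9, 3, 4]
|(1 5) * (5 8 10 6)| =5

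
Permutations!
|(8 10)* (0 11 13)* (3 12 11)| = |(0 3 12 11 13)(8 10)| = 10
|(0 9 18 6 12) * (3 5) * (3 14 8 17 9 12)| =|(0 12)(3 5 14 8 17 9 18 6)| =8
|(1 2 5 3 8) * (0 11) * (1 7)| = 6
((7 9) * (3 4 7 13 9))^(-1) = (3 7 4)(9 13)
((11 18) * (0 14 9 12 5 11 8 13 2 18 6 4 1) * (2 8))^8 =(18)(0 1 4 6 11 5 12 9 14)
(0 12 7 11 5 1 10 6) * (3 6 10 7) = (0 12 3 6)(1 7 11 5) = [12, 7, 2, 6, 4, 1, 0, 11, 8, 9, 10, 5, 3]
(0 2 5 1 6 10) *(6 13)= (0 2 5 1 13 6 10)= [2, 13, 5, 3, 4, 1, 10, 7, 8, 9, 0, 11, 12, 6]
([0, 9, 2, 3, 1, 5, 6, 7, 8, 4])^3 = (9)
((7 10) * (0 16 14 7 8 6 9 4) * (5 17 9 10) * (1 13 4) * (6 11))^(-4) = (0 9 14 13 5)(1 7 4 17 16)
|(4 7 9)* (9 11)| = |(4 7 11 9)| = 4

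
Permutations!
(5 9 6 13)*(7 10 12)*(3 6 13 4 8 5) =(3 6 4 8 5 9 13)(7 10 12) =[0, 1, 2, 6, 8, 9, 4, 10, 5, 13, 12, 11, 7, 3]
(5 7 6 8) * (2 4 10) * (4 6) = (2 6 8 5 7 4 10) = [0, 1, 6, 3, 10, 7, 8, 4, 5, 9, 2]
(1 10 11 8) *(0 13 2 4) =(0 13 2 4)(1 10 11 8) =[13, 10, 4, 3, 0, 5, 6, 7, 1, 9, 11, 8, 12, 2]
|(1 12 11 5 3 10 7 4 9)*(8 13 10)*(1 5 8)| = 11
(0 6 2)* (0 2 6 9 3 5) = (0 9 3 5) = [9, 1, 2, 5, 4, 0, 6, 7, 8, 3]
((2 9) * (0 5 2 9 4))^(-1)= ((9)(0 5 2 4))^(-1)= (9)(0 4 2 5)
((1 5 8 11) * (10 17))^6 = (17)(1 8)(5 11)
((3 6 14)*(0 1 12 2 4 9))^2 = ((0 1 12 2 4 9)(3 6 14))^2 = (0 12 4)(1 2 9)(3 14 6)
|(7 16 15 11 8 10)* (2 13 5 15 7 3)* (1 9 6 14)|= |(1 9 6 14)(2 13 5 15 11 8 10 3)(7 16)|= 8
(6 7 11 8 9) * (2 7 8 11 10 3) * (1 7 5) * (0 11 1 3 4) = [11, 7, 5, 2, 0, 3, 8, 10, 9, 6, 4, 1] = (0 11 1 7 10 4)(2 5 3)(6 8 9)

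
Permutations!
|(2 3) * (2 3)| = |(3)| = 1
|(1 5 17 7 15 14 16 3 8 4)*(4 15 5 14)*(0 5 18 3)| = 12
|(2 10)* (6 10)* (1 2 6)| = |(1 2)(6 10)| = 2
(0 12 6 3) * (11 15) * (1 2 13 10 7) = (0 12 6 3)(1 2 13 10 7)(11 15) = [12, 2, 13, 0, 4, 5, 3, 1, 8, 9, 7, 15, 6, 10, 14, 11]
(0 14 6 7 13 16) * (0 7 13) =(0 14 6 13 16 7) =[14, 1, 2, 3, 4, 5, 13, 0, 8, 9, 10, 11, 12, 16, 6, 15, 7]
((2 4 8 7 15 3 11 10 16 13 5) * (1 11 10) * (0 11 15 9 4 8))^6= ((0 11 1 15 3 10 16 13 5 2 8 7 9 4))^6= (0 16 9 3 8 1 5)(2 11 13 4 10 7 15)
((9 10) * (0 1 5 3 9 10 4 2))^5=(10)(0 4 3 1 2 9 5)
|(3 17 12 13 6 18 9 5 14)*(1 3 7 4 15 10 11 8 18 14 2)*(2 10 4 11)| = |(1 3 17 12 13 6 14 7 11 8 18 9 5 10 2)(4 15)| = 30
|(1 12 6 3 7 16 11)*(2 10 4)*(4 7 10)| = 8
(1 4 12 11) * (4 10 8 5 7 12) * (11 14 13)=(1 10 8 5 7 12 14 13 11)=[0, 10, 2, 3, 4, 7, 6, 12, 5, 9, 8, 1, 14, 11, 13]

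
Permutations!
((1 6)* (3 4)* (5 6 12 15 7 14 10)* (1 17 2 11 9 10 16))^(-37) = ((1 12 15 7 14 16)(2 11 9 10 5 6 17)(3 4))^(-37) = (1 16 14 7 15 12)(2 6 10 11 17 5 9)(3 4)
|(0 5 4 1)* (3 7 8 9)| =4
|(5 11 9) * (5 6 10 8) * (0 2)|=|(0 2)(5 11 9 6 10 8)|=6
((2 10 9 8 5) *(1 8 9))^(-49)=((1 8 5 2 10))^(-49)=(1 8 5 2 10)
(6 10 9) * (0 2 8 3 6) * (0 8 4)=(0 2 4)(3 6 10 9 8)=[2, 1, 4, 6, 0, 5, 10, 7, 3, 8, 9]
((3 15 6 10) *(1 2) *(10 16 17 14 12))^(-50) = ((1 2)(3 15 6 16 17 14 12 10))^(-50) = (3 12 17 6)(10 14 16 15)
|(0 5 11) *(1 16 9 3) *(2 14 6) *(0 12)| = |(0 5 11 12)(1 16 9 3)(2 14 6)| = 12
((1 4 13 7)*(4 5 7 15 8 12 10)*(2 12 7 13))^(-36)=((1 5 13 15 8 7)(2 12 10 4))^(-36)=(15)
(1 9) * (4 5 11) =(1 9)(4 5 11) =[0, 9, 2, 3, 5, 11, 6, 7, 8, 1, 10, 4]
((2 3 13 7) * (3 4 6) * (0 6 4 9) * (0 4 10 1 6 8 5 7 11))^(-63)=(0 5 2 4 1 3 11 8 7 9 10 6 13)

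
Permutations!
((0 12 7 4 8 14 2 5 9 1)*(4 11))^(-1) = ((0 12 7 11 4 8 14 2 5 9 1))^(-1) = (0 1 9 5 2 14 8 4 11 7 12)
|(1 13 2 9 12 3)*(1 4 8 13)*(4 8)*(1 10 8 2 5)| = 20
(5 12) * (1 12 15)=(1 12 5 15)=[0, 12, 2, 3, 4, 15, 6, 7, 8, 9, 10, 11, 5, 13, 14, 1]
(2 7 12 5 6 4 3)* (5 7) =(2 5 6 4 3)(7 12) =[0, 1, 5, 2, 3, 6, 4, 12, 8, 9, 10, 11, 7]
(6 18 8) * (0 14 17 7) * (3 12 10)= (0 14 17 7)(3 12 10)(6 18 8)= [14, 1, 2, 12, 4, 5, 18, 0, 6, 9, 3, 11, 10, 13, 17, 15, 16, 7, 8]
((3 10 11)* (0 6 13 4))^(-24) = ((0 6 13 4)(3 10 11))^(-24) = (13)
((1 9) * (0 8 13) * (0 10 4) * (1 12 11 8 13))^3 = (0 4 10 13)(1 11 9 8 12)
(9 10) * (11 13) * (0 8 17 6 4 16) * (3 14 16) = (0 8 17 6 4 3 14 16)(9 10)(11 13) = [8, 1, 2, 14, 3, 5, 4, 7, 17, 10, 9, 13, 12, 11, 16, 15, 0, 6]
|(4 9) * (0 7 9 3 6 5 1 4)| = |(0 7 9)(1 4 3 6 5)| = 15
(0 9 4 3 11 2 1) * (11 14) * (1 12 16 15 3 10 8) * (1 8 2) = (0 9 4 10 2 12 16 15 3 14 11 1) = [9, 0, 12, 14, 10, 5, 6, 7, 8, 4, 2, 1, 16, 13, 11, 3, 15]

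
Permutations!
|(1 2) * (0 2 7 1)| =|(0 2)(1 7)| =2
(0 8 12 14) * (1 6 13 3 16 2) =(0 8 12 14)(1 6 13 3 16 2) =[8, 6, 1, 16, 4, 5, 13, 7, 12, 9, 10, 11, 14, 3, 0, 15, 2]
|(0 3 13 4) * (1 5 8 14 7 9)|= |(0 3 13 4)(1 5 8 14 7 9)|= 12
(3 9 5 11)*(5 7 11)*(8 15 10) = (3 9 7 11)(8 15 10) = [0, 1, 2, 9, 4, 5, 6, 11, 15, 7, 8, 3, 12, 13, 14, 10]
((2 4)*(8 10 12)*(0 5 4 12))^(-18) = (0 2 10 4 8 5 12) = ((0 5 4 2 12 8 10))^(-18)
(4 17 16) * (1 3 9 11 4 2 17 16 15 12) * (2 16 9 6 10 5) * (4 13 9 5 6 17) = (1 3 17 15 12)(2 4 5)(6 10)(9 11 13) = [0, 3, 4, 17, 5, 2, 10, 7, 8, 11, 6, 13, 1, 9, 14, 12, 16, 15]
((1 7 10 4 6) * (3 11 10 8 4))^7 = (1 8 6 7 4)(3 11 10)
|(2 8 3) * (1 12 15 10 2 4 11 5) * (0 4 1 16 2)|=|(0 4 11 5 16 2 8 3 1 12 15 10)|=12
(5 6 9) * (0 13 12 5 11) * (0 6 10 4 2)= [13, 1, 0, 3, 2, 10, 9, 7, 8, 11, 4, 6, 5, 12]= (0 13 12 5 10 4 2)(6 9 11)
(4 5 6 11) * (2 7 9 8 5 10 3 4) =(2 7 9 8 5 6 11)(3 4 10) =[0, 1, 7, 4, 10, 6, 11, 9, 5, 8, 3, 2]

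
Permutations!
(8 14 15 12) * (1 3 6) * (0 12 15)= (15)(0 12 8 14)(1 3 6)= [12, 3, 2, 6, 4, 5, 1, 7, 14, 9, 10, 11, 8, 13, 0, 15]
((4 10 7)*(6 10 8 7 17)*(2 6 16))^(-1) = (2 16 17 10 6)(4 7 8)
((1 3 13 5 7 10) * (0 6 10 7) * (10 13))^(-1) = (0 5 13 6)(1 10 3)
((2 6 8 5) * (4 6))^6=((2 4 6 8 5))^6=(2 4 6 8 5)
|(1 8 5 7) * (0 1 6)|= 6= |(0 1 8 5 7 6)|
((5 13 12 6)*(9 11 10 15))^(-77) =(5 6 12 13)(9 15 10 11)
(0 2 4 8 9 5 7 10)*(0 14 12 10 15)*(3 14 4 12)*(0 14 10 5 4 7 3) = (0 2 12 5 3 10 7 15 14)(4 8 9) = [2, 1, 12, 10, 8, 3, 6, 15, 9, 4, 7, 11, 5, 13, 0, 14]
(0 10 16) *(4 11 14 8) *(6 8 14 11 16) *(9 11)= (0 10 6 8 4 16)(9 11)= [10, 1, 2, 3, 16, 5, 8, 7, 4, 11, 6, 9, 12, 13, 14, 15, 0]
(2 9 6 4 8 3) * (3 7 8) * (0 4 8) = [4, 1, 9, 2, 3, 5, 8, 0, 7, 6] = (0 4 3 2 9 6 8 7)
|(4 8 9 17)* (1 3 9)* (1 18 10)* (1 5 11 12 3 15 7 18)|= |(1 15 7 18 10 5 11 12 3 9 17 4 8)|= 13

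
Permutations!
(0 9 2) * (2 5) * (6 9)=(0 6 9 5 2)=[6, 1, 0, 3, 4, 2, 9, 7, 8, 5]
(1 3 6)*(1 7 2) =(1 3 6 7 2) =[0, 3, 1, 6, 4, 5, 7, 2]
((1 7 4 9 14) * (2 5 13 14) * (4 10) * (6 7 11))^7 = (1 2 7 14 9 6 13 4 11 5 10)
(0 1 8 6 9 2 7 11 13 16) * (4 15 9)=(0 1 8 6 4 15 9 2 7 11 13 16)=[1, 8, 7, 3, 15, 5, 4, 11, 6, 2, 10, 13, 12, 16, 14, 9, 0]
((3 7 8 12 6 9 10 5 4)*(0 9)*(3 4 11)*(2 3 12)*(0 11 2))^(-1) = (0 8 7 3 2 5 10 9)(6 12 11)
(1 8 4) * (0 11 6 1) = [11, 8, 2, 3, 0, 5, 1, 7, 4, 9, 10, 6] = (0 11 6 1 8 4)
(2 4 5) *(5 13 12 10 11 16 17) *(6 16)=(2 4 13 12 10 11 6 16 17 5)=[0, 1, 4, 3, 13, 2, 16, 7, 8, 9, 11, 6, 10, 12, 14, 15, 17, 5]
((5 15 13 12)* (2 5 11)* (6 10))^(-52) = ((2 5 15 13 12 11)(6 10))^(-52) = (2 15 12)(5 13 11)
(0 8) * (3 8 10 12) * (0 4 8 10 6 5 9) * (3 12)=(12)(0 6 5 9)(3 10)(4 8)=[6, 1, 2, 10, 8, 9, 5, 7, 4, 0, 3, 11, 12]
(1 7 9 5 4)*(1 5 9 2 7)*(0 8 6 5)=(9)(0 8 6 5 4)(2 7)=[8, 1, 7, 3, 0, 4, 5, 2, 6, 9]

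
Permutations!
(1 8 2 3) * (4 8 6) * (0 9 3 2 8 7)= (0 9 3 1 6 4 7)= [9, 6, 2, 1, 7, 5, 4, 0, 8, 3]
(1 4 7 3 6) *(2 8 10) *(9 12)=[0, 4, 8, 6, 7, 5, 1, 3, 10, 12, 2, 11, 9]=(1 4 7 3 6)(2 8 10)(9 12)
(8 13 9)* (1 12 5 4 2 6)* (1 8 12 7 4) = [0, 7, 6, 3, 2, 1, 8, 4, 13, 12, 10, 11, 5, 9] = (1 7 4 2 6 8 13 9 12 5)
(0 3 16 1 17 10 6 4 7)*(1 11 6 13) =(0 3 16 11 6 4 7)(1 17 10 13) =[3, 17, 2, 16, 7, 5, 4, 0, 8, 9, 13, 6, 12, 1, 14, 15, 11, 10]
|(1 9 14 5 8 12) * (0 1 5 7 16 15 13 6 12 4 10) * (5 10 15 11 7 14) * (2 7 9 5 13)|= |(0 1 5 8 4 15 2 7 16 11 9 13 6 12 10)|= 15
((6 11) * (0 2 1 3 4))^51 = ((0 2 1 3 4)(6 11))^51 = (0 2 1 3 4)(6 11)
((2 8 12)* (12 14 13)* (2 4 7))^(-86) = ((2 8 14 13 12 4 7))^(-86) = (2 4 13 8 7 12 14)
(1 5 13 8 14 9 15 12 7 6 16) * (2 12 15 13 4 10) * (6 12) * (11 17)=(1 5 4 10 2 6 16)(7 12)(8 14 9 13)(11 17)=[0, 5, 6, 3, 10, 4, 16, 12, 14, 13, 2, 17, 7, 8, 9, 15, 1, 11]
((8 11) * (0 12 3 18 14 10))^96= (18)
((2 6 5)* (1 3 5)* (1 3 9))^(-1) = (1 9)(2 5 3 6)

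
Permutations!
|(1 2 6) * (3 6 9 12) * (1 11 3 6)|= 7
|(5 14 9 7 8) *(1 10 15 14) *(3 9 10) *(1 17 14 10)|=|(1 3 9 7 8 5 17 14)(10 15)|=8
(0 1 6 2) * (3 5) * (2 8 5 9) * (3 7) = (0 1 6 8 5 7 3 9 2) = [1, 6, 0, 9, 4, 7, 8, 3, 5, 2]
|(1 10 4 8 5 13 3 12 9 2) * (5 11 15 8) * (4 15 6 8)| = |(1 10 15 4 5 13 3 12 9 2)(6 8 11)| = 30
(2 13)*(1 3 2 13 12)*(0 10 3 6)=[10, 6, 12, 2, 4, 5, 0, 7, 8, 9, 3, 11, 1, 13]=(13)(0 10 3 2 12 1 6)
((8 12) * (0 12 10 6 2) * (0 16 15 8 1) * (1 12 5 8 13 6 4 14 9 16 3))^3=((0 5 8 10 4 14 9 16 15 13 6 2 3 1))^3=(0 10 9 13 3 5 4 16 6 1 8 14 15 2)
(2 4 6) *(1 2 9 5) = (1 2 4 6 9 5) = [0, 2, 4, 3, 6, 1, 9, 7, 8, 5]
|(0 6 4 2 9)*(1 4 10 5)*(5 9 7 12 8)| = 28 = |(0 6 10 9)(1 4 2 7 12 8 5)|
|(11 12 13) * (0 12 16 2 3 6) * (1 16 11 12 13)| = |(0 13 12 1 16 2 3 6)| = 8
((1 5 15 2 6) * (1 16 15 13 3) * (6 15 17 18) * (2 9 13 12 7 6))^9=((1 5 12 7 6 16 17 18 2 15 9 13 3))^9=(1 15 16 5 9 17 12 13 18 7 3 2 6)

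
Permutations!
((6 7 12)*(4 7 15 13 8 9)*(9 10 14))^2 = ((4 7 12 6 15 13 8 10 14 9))^2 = (4 12 15 8 14)(6 13 10 9 7)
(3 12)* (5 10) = [0, 1, 2, 12, 4, 10, 6, 7, 8, 9, 5, 11, 3] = (3 12)(5 10)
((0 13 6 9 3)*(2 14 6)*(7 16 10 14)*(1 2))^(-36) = (0 6 16 1 3 14 7 13 9 10 2)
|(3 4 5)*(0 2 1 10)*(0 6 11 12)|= |(0 2 1 10 6 11 12)(3 4 5)|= 21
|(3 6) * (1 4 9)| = 6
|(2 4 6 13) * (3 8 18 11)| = |(2 4 6 13)(3 8 18 11)| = 4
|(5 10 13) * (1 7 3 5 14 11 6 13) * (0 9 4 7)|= |(0 9 4 7 3 5 10 1)(6 13 14 11)|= 8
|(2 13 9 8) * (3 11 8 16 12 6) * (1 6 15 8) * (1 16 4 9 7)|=22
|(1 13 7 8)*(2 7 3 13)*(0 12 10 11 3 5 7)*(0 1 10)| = 14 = |(0 12)(1 2)(3 13 5 7 8 10 11)|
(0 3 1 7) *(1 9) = (0 3 9 1 7) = [3, 7, 2, 9, 4, 5, 6, 0, 8, 1]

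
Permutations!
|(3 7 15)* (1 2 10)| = 3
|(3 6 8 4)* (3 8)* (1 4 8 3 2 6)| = |(8)(1 4 3)(2 6)| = 6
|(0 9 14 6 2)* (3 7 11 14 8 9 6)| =12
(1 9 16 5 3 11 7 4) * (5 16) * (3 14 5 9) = [0, 3, 2, 11, 1, 14, 6, 4, 8, 9, 10, 7, 12, 13, 5, 15, 16] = (16)(1 3 11 7 4)(5 14)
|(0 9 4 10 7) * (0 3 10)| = 3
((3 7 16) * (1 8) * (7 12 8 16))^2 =((1 16 3 12 8))^2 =(1 3 8 16 12)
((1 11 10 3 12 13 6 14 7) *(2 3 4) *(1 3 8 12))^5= (1 8 7 4 6 11 12 3 2 14 10 13)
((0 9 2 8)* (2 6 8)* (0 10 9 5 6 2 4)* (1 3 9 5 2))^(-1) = (0 4 2)(1 9 3)(5 10 8 6)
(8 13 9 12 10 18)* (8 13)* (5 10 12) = [0, 1, 2, 3, 4, 10, 6, 7, 8, 5, 18, 11, 12, 9, 14, 15, 16, 17, 13] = (5 10 18 13 9)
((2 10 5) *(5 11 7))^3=((2 10 11 7 5))^3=(2 7 10 5 11)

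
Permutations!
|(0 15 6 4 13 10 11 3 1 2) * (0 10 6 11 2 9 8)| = 42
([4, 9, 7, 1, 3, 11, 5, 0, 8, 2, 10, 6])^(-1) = [7, 3, 9, 4, 0, 6, 11, 2, 8, 1, 10, 5]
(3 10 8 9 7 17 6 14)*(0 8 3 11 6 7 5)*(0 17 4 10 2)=(0 8 9 5 17 7 4 10 3 2)(6 14 11)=[8, 1, 0, 2, 10, 17, 14, 4, 9, 5, 3, 6, 12, 13, 11, 15, 16, 7]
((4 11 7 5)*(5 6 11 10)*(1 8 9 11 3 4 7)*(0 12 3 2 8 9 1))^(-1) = ((0 12 3 4 10 5 7 6 2 8 1 9 11))^(-1) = (0 11 9 1 8 2 6 7 5 10 4 3 12)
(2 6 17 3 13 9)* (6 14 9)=(2 14 9)(3 13 6 17)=[0, 1, 14, 13, 4, 5, 17, 7, 8, 2, 10, 11, 12, 6, 9, 15, 16, 3]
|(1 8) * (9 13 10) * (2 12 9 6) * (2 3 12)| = |(1 8)(3 12 9 13 10 6)| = 6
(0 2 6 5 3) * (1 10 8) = (0 2 6 5 3)(1 10 8) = [2, 10, 6, 0, 4, 3, 5, 7, 1, 9, 8]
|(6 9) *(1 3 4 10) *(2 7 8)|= 12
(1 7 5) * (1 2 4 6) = [0, 7, 4, 3, 6, 2, 1, 5] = (1 7 5 2 4 6)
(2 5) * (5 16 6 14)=(2 16 6 14 5)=[0, 1, 16, 3, 4, 2, 14, 7, 8, 9, 10, 11, 12, 13, 5, 15, 6]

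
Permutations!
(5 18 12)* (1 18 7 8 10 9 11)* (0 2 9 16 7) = (0 2 9 11 1 18 12 5)(7 8 10 16) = [2, 18, 9, 3, 4, 0, 6, 8, 10, 11, 16, 1, 5, 13, 14, 15, 7, 17, 12]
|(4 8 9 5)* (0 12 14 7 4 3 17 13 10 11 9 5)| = 13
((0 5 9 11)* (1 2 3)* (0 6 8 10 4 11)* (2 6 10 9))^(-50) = (0 8 1 2)(3 5 9 6)(4 11 10)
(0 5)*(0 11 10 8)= (0 5 11 10 8)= [5, 1, 2, 3, 4, 11, 6, 7, 0, 9, 8, 10]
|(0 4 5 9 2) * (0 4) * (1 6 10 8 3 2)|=|(1 6 10 8 3 2 4 5 9)|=9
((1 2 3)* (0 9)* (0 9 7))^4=(9)(1 2 3)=((9)(0 7)(1 2 3))^4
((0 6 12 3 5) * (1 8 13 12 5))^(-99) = ((0 6 5)(1 8 13 12 3))^(-99) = (1 8 13 12 3)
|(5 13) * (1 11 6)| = |(1 11 6)(5 13)| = 6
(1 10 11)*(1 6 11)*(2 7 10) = (1 2 7 10)(6 11) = [0, 2, 7, 3, 4, 5, 11, 10, 8, 9, 1, 6]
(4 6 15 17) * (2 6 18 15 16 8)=(2 6 16 8)(4 18 15 17)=[0, 1, 6, 3, 18, 5, 16, 7, 2, 9, 10, 11, 12, 13, 14, 17, 8, 4, 15]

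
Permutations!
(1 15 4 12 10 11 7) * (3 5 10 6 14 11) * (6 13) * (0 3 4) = [3, 15, 2, 5, 12, 10, 14, 1, 8, 9, 4, 7, 13, 6, 11, 0] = (0 3 5 10 4 12 13 6 14 11 7 1 15)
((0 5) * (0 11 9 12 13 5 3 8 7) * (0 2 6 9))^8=(0 13 6 8 11 12 2 3 5 9 7)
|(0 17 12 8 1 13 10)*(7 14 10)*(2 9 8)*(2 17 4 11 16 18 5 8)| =12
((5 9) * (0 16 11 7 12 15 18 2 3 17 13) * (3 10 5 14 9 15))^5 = ((0 16 11 7 12 3 17 13)(2 10 5 15 18)(9 14))^5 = (18)(0 3 11 13 12 16 17 7)(9 14)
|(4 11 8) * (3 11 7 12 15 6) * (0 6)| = |(0 6 3 11 8 4 7 12 15)| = 9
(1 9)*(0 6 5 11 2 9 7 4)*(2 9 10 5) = [6, 7, 10, 3, 0, 11, 2, 4, 8, 1, 5, 9] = (0 6 2 10 5 11 9 1 7 4)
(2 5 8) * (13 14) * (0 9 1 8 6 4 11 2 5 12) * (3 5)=(0 9 1 8 3 5 6 4 11 2 12)(13 14)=[9, 8, 12, 5, 11, 6, 4, 7, 3, 1, 10, 2, 0, 14, 13]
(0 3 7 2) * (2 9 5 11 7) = (0 3 2)(5 11 7 9) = [3, 1, 0, 2, 4, 11, 6, 9, 8, 5, 10, 7]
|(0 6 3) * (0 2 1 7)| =|(0 6 3 2 1 7)| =6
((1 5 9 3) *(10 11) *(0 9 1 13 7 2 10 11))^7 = (13)(1 5)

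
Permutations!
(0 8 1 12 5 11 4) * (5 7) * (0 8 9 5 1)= (0 9 5 11 4 8)(1 12 7)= [9, 12, 2, 3, 8, 11, 6, 1, 0, 5, 10, 4, 7]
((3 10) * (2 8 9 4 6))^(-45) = (3 10)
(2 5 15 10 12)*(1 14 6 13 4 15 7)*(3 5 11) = [0, 14, 11, 5, 15, 7, 13, 1, 8, 9, 12, 3, 2, 4, 6, 10] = (1 14 6 13 4 15 10 12 2 11 3 5 7)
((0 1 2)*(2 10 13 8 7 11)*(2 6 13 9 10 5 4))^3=((0 1 5 4 2)(6 13 8 7 11)(9 10))^3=(0 4 1 2 5)(6 7 13 11 8)(9 10)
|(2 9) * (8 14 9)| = |(2 8 14 9)| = 4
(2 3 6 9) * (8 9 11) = (2 3 6 11 8 9) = [0, 1, 3, 6, 4, 5, 11, 7, 9, 2, 10, 8]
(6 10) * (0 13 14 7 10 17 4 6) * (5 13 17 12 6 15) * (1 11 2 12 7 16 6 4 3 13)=(0 17 3 13 14 16 6 7 10)(1 11 2 12 4 15 5)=[17, 11, 12, 13, 15, 1, 7, 10, 8, 9, 0, 2, 4, 14, 16, 5, 6, 3]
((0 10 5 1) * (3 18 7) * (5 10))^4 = (0 5 1)(3 18 7)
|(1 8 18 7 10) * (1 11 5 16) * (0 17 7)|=10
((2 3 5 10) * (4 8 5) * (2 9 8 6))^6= (2 4)(3 6)(5 9)(8 10)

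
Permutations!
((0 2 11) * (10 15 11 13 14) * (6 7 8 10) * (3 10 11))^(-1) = (0 11 8 7 6 14 13 2)(3 15 10)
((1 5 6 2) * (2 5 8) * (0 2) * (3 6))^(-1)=((0 2 1 8)(3 6 5))^(-1)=(0 8 1 2)(3 5 6)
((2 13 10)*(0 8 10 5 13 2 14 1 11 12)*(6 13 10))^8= ((0 8 6 13 5 10 14 1 11 12))^8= (0 11 14 5 6)(1 10 13 8 12)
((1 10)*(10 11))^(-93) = ((1 11 10))^(-93) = (11)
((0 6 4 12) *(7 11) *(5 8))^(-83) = ((0 6 4 12)(5 8)(7 11))^(-83) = (0 6 4 12)(5 8)(7 11)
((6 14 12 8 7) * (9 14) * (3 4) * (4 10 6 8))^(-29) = (3 4 12 14 9 6 10)(7 8)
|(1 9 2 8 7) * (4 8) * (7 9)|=4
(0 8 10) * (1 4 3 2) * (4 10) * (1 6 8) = (0 1 10)(2 6 8 4 3) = [1, 10, 6, 2, 3, 5, 8, 7, 4, 9, 0]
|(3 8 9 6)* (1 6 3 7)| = |(1 6 7)(3 8 9)| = 3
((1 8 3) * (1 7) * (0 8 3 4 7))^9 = ((0 8 4 7 1 3))^9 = (0 7)(1 8)(3 4)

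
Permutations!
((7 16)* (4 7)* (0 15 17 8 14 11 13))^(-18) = (0 8 13 17 11 15 14)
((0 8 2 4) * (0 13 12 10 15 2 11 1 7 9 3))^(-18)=(15)(0 1 3 11 9 8 7)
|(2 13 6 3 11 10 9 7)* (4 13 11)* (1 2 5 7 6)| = |(1 2 11 10 9 6 3 4 13)(5 7)| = 18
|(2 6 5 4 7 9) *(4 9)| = 4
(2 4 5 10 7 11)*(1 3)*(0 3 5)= (0 3 1 5 10 7 11 2 4)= [3, 5, 4, 1, 0, 10, 6, 11, 8, 9, 7, 2]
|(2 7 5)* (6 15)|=|(2 7 5)(6 15)|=6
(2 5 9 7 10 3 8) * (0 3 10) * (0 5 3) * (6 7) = [0, 1, 3, 8, 4, 9, 7, 5, 2, 6, 10] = (10)(2 3 8)(5 9 6 7)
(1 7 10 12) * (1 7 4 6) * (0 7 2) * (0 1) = (0 7 10 12 2 1 4 6) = [7, 4, 1, 3, 6, 5, 0, 10, 8, 9, 12, 11, 2]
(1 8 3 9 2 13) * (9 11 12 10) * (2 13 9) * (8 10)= (1 10 2 9 13)(3 11 12 8)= [0, 10, 9, 11, 4, 5, 6, 7, 3, 13, 2, 12, 8, 1]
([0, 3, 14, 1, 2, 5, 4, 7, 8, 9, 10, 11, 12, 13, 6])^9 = [0, 3, 14, 1, 2, 5, 4, 7, 8, 9, 10, 11, 12, 13, 6]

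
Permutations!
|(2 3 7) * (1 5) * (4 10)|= |(1 5)(2 3 7)(4 10)|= 6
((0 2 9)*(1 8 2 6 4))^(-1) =((0 6 4 1 8 2 9))^(-1) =(0 9 2 8 1 4 6)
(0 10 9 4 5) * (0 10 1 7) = (0 1 7)(4 5 10 9) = [1, 7, 2, 3, 5, 10, 6, 0, 8, 4, 9]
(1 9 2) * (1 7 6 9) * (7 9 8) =[0, 1, 9, 3, 4, 5, 8, 6, 7, 2] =(2 9)(6 8 7)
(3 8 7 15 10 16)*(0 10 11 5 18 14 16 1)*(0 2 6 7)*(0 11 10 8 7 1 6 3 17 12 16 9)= (0 8 11 5 18 14 9)(1 2 3 7 15 10 6)(12 16 17)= [8, 2, 3, 7, 4, 18, 1, 15, 11, 0, 6, 5, 16, 13, 9, 10, 17, 12, 14]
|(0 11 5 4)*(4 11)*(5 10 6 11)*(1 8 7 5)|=|(0 4)(1 8 7 5)(6 11 10)|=12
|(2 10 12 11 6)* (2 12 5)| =|(2 10 5)(6 12 11)| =3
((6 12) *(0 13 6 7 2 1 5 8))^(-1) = ((0 13 6 12 7 2 1 5 8))^(-1) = (0 8 5 1 2 7 12 6 13)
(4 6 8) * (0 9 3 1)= (0 9 3 1)(4 6 8)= [9, 0, 2, 1, 6, 5, 8, 7, 4, 3]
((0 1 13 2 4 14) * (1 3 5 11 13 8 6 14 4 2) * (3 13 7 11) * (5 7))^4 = (0 6 1)(8 13 14)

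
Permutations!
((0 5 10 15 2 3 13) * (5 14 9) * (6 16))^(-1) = (0 13 3 2 15 10 5 9 14)(6 16)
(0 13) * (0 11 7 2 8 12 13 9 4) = (0 9 4)(2 8 12 13 11 7) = [9, 1, 8, 3, 0, 5, 6, 2, 12, 4, 10, 7, 13, 11]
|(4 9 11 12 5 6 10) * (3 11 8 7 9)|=|(3 11 12 5 6 10 4)(7 9 8)|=21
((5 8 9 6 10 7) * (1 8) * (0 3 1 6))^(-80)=((0 3 1 8 9)(5 6 10 7))^(-80)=(10)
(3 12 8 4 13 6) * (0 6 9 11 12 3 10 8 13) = (0 6 10 8 4)(9 11 12 13) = [6, 1, 2, 3, 0, 5, 10, 7, 4, 11, 8, 12, 13, 9]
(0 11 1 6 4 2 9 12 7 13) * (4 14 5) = [11, 6, 9, 3, 2, 4, 14, 13, 8, 12, 10, 1, 7, 0, 5] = (0 11 1 6 14 5 4 2 9 12 7 13)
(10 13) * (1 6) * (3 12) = (1 6)(3 12)(10 13) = [0, 6, 2, 12, 4, 5, 1, 7, 8, 9, 13, 11, 3, 10]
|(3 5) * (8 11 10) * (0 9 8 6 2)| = |(0 9 8 11 10 6 2)(3 5)| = 14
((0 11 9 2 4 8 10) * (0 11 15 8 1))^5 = (0 9 15 2 8 4 10 1 11)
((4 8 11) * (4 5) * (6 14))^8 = ((4 8 11 5)(6 14))^8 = (14)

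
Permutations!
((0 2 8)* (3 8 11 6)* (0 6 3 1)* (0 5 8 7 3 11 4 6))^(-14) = (11)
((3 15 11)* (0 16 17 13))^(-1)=(0 13 17 16)(3 11 15)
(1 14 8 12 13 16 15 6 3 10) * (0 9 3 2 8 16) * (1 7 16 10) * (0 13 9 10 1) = [10, 14, 8, 0, 4, 5, 2, 16, 12, 3, 7, 11, 9, 13, 1, 6, 15] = (0 10 7 16 15 6 2 8 12 9 3)(1 14)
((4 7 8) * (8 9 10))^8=(4 10 7 8 9)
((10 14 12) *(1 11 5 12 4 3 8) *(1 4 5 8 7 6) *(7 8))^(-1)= ((1 11 7 6)(3 8 4)(5 12 10 14))^(-1)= (1 6 7 11)(3 4 8)(5 14 10 12)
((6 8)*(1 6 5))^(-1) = ((1 6 8 5))^(-1) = (1 5 8 6)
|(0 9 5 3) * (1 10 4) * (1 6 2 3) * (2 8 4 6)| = 10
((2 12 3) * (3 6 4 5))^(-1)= (2 3 5 4 6 12)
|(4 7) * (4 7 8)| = 2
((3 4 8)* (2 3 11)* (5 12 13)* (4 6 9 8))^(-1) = ((2 3 6 9 8 11)(5 12 13))^(-1) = (2 11 8 9 6 3)(5 13 12)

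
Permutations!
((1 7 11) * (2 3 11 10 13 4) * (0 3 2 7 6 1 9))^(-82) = (0 11)(3 9)(4 10)(7 13)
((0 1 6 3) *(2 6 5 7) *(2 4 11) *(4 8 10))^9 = (0 6 11 10 7 1 3 2 4 8 5)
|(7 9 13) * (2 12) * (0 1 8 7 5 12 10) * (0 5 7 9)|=12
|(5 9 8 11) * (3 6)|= |(3 6)(5 9 8 11)|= 4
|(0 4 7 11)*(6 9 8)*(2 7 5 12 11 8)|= 5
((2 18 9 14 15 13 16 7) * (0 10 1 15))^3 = ((0 10 1 15 13 16 7 2 18 9 14))^3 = (0 15 7 9 10 13 2 14 1 16 18)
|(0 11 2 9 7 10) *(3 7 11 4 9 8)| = 9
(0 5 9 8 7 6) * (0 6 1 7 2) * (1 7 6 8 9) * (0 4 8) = [5, 6, 4, 3, 8, 1, 0, 7, 2, 9] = (9)(0 5 1 6)(2 4 8)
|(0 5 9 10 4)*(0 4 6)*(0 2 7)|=7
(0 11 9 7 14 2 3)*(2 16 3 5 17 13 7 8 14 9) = (0 11 2 5 17 13 7 9 8 14 16 3) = [11, 1, 5, 0, 4, 17, 6, 9, 14, 8, 10, 2, 12, 7, 16, 15, 3, 13]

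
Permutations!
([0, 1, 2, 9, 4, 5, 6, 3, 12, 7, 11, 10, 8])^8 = [0, 1, 2, 7, 4, 5, 6, 9, 8, 3, 10, 11, 12]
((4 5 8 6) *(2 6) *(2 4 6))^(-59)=(4 5 8)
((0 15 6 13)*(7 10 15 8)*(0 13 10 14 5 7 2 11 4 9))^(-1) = (0 9 4 11 2 8)(5 14 7)(6 15 10)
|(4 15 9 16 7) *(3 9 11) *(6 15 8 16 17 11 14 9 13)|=|(3 13 6 15 14 9 17 11)(4 8 16 7)|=8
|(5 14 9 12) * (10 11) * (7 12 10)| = 7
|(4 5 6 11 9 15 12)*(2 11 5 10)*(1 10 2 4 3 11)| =20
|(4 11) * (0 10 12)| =6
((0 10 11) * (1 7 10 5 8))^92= (0 5 8 1 7 10 11)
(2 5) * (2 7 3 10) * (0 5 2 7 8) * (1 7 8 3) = (0 5 3 10 8)(1 7) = [5, 7, 2, 10, 4, 3, 6, 1, 0, 9, 8]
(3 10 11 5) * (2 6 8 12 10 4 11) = (2 6 8 12 10)(3 4 11 5) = [0, 1, 6, 4, 11, 3, 8, 7, 12, 9, 2, 5, 10]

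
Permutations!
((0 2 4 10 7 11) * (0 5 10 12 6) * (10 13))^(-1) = (0 6 12 4 2)(5 11 7 10 13)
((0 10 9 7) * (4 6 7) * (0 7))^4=((0 10 9 4 6))^4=(0 6 4 9 10)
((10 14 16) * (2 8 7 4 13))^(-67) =((2 8 7 4 13)(10 14 16))^(-67) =(2 4 8 13 7)(10 16 14)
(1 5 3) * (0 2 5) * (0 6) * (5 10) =[2, 6, 10, 1, 4, 3, 0, 7, 8, 9, 5] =(0 2 10 5 3 1 6)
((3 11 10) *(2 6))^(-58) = (3 10 11)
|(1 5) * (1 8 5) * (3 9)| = 2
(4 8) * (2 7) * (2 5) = [0, 1, 7, 3, 8, 2, 6, 5, 4] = (2 7 5)(4 8)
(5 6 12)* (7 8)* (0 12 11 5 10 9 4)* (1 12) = (0 1 12 10 9 4)(5 6 11)(7 8) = [1, 12, 2, 3, 0, 6, 11, 8, 7, 4, 9, 5, 10]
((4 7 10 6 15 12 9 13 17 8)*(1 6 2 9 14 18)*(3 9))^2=(1 15 14)(2 9 17 4 10 3 13 8 7)(6 12 18)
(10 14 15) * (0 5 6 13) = (0 5 6 13)(10 14 15) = [5, 1, 2, 3, 4, 6, 13, 7, 8, 9, 14, 11, 12, 0, 15, 10]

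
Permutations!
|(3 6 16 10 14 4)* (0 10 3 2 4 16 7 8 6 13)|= |(0 10 14 16 3 13)(2 4)(6 7 8)|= 6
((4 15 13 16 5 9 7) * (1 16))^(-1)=(1 13 15 4 7 9 5 16)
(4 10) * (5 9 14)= (4 10)(5 9 14)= [0, 1, 2, 3, 10, 9, 6, 7, 8, 14, 4, 11, 12, 13, 5]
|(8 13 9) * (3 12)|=6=|(3 12)(8 13 9)|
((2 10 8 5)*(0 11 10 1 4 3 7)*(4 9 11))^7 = (11)(0 7 3 4)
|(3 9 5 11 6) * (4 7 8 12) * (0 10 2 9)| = |(0 10 2 9 5 11 6 3)(4 7 8 12)| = 8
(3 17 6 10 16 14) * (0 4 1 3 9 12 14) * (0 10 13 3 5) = (0 4 1 5)(3 17 6 13)(9 12 14)(10 16) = [4, 5, 2, 17, 1, 0, 13, 7, 8, 12, 16, 11, 14, 3, 9, 15, 10, 6]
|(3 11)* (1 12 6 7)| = 4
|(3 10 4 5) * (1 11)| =4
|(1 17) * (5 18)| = |(1 17)(5 18)| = 2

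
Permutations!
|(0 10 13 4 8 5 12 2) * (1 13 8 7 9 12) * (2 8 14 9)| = 12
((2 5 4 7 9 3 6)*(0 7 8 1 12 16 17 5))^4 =((0 7 9 3 6 2)(1 12 16 17 5 4 8))^4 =(0 6 9)(1 5 12 4 16 8 17)(2 3 7)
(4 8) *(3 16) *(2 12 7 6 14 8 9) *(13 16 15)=(2 12 7 6 14 8 4 9)(3 15 13 16)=[0, 1, 12, 15, 9, 5, 14, 6, 4, 2, 10, 11, 7, 16, 8, 13, 3]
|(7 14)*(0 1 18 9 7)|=6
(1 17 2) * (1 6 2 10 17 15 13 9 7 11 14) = (1 15 13 9 7 11 14)(2 6)(10 17) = [0, 15, 6, 3, 4, 5, 2, 11, 8, 7, 17, 14, 12, 9, 1, 13, 16, 10]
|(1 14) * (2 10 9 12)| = 4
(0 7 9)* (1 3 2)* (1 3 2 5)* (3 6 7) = (0 3 5 1 2 6 7 9) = [3, 2, 6, 5, 4, 1, 7, 9, 8, 0]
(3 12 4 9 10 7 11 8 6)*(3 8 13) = (3 12 4 9 10 7 11 13)(6 8) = [0, 1, 2, 12, 9, 5, 8, 11, 6, 10, 7, 13, 4, 3]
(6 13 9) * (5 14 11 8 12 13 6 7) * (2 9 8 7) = (2 9)(5 14 11 7)(8 12 13) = [0, 1, 9, 3, 4, 14, 6, 5, 12, 2, 10, 7, 13, 8, 11]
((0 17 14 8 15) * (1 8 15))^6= (0 14)(15 17)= ((0 17 14 15)(1 8))^6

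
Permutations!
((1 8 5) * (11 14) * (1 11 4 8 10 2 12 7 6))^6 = ((1 10 2 12 7 6)(4 8 5 11 14))^6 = (4 8 5 11 14)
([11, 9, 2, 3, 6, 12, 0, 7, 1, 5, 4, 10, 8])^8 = (0 4 11 6 10)(1 12 9 8 5)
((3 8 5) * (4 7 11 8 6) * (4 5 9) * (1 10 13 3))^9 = (1 3)(4 9 8 11 7)(5 13)(6 10) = ((1 10 13 3 6 5)(4 7 11 8 9))^9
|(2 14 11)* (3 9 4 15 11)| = |(2 14 3 9 4 15 11)| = 7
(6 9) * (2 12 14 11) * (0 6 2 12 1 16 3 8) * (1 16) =(0 6 9 2 16 3 8)(11 12 14) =[6, 1, 16, 8, 4, 5, 9, 7, 0, 2, 10, 12, 14, 13, 11, 15, 3]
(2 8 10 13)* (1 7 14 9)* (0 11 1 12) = (0 11 1 7 14 9 12)(2 8 10 13) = [11, 7, 8, 3, 4, 5, 6, 14, 10, 12, 13, 1, 0, 2, 9]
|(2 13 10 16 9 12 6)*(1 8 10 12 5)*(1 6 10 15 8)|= 8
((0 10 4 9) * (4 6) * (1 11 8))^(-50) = (1 11 8)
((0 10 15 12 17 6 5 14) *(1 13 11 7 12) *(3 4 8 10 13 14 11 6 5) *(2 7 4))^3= (0 3 12 11 10 14 6 7 5 8 1 13 2 17 4 15)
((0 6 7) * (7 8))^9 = ((0 6 8 7))^9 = (0 6 8 7)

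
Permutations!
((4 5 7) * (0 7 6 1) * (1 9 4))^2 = (0 1 7)(4 6)(5 9)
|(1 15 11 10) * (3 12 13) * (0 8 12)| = |(0 8 12 13 3)(1 15 11 10)| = 20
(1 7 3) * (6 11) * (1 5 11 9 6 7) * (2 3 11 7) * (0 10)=[10, 1, 3, 5, 4, 7, 9, 11, 8, 6, 0, 2]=(0 10)(2 3 5 7 11)(6 9)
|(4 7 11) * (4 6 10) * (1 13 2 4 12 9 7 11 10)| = |(1 13 2 4 11 6)(7 10 12 9)| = 12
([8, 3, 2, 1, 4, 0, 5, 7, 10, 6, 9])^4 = [6, 1, 2, 3, 4, 9, 10, 7, 5, 8, 0]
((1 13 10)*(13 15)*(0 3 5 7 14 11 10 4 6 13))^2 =(0 5 14 10 15 3 7 11 1)(4 13 6)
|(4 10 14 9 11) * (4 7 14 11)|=6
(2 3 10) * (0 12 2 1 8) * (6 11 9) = [12, 8, 3, 10, 4, 5, 11, 7, 0, 6, 1, 9, 2] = (0 12 2 3 10 1 8)(6 11 9)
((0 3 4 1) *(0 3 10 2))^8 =((0 10 2)(1 3 4))^8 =(0 2 10)(1 4 3)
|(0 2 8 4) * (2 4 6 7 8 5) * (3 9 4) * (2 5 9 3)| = 12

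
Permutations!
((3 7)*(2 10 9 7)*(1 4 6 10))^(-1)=(1 2 3 7 9 10 6 4)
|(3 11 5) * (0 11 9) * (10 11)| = |(0 10 11 5 3 9)| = 6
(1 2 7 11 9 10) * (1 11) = (1 2 7)(9 10 11) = [0, 2, 7, 3, 4, 5, 6, 1, 8, 10, 11, 9]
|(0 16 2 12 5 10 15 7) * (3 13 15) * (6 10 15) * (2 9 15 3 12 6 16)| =|(0 2 6 10 12 5 3 13 16 9 15 7)| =12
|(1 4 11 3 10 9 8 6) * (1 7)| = |(1 4 11 3 10 9 8 6 7)| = 9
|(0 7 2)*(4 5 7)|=5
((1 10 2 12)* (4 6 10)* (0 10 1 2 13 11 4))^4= (0 4 10 6 13 1 11)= ((0 10 13 11 4 6 1)(2 12))^4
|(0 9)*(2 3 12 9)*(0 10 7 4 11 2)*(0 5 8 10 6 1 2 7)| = 12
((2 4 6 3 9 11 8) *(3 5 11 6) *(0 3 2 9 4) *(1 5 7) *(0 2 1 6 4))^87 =(0 3)(1 8)(4 11)(5 9)(6 7)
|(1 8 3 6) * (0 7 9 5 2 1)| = 9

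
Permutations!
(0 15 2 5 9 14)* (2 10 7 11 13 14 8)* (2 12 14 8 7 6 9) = (0 15 10 6 9 7 11 13 8 12 14)(2 5) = [15, 1, 5, 3, 4, 2, 9, 11, 12, 7, 6, 13, 14, 8, 0, 10]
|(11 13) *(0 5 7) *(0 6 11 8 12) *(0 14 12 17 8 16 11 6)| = |(0 5 7)(8 17)(11 13 16)(12 14)| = 6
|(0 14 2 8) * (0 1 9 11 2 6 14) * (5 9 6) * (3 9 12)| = 10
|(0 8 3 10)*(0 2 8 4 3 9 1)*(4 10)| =|(0 10 2 8 9 1)(3 4)| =6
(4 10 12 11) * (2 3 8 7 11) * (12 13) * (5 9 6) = (2 3 8 7 11 4 10 13 12)(5 9 6) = [0, 1, 3, 8, 10, 9, 5, 11, 7, 6, 13, 4, 2, 12]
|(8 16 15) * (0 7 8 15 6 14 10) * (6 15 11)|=|(0 7 8 16 15 11 6 14 10)|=9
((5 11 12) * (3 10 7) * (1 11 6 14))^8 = ((1 11 12 5 6 14)(3 10 7))^8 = (1 12 6)(3 7 10)(5 14 11)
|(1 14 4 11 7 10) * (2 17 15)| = |(1 14 4 11 7 10)(2 17 15)| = 6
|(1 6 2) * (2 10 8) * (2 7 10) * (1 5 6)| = 3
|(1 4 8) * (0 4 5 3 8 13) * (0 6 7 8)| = 9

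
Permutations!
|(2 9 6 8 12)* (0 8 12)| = 4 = |(0 8)(2 9 6 12)|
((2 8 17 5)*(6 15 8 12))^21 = ((2 12 6 15 8 17 5))^21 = (17)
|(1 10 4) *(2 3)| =|(1 10 4)(2 3)| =6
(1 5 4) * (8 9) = [0, 5, 2, 3, 1, 4, 6, 7, 9, 8] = (1 5 4)(8 9)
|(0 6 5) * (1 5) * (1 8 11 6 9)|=|(0 9 1 5)(6 8 11)|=12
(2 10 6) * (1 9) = (1 9)(2 10 6) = [0, 9, 10, 3, 4, 5, 2, 7, 8, 1, 6]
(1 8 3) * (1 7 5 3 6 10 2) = (1 8 6 10 2)(3 7 5) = [0, 8, 1, 7, 4, 3, 10, 5, 6, 9, 2]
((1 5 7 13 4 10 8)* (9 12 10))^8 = ((1 5 7 13 4 9 12 10 8))^8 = (1 8 10 12 9 4 13 7 5)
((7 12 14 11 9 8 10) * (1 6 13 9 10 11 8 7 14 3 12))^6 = (1 6 13 9 7)(8 10)(11 14) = ((1 6 13 9 7)(3 12)(8 11 10 14))^6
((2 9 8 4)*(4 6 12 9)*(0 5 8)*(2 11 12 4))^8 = ((0 5 8 6 4 11 12 9))^8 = (12)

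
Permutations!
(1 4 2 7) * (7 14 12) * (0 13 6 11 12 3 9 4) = [13, 0, 14, 9, 2, 5, 11, 1, 8, 4, 10, 12, 7, 6, 3] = (0 13 6 11 12 7 1)(2 14 3 9 4)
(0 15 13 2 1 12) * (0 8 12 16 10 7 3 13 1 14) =[15, 16, 14, 13, 4, 5, 6, 3, 12, 9, 7, 11, 8, 2, 0, 1, 10] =(0 15 1 16 10 7 3 13 2 14)(8 12)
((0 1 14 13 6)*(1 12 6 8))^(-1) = ((0 12 6)(1 14 13 8))^(-1) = (0 6 12)(1 8 13 14)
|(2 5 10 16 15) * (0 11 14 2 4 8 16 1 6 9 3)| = 20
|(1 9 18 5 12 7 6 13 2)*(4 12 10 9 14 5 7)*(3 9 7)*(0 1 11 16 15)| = |(0 1 14 5 10 7 6 13 2 11 16 15)(3 9 18)(4 12)| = 12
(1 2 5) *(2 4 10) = (1 4 10 2 5) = [0, 4, 5, 3, 10, 1, 6, 7, 8, 9, 2]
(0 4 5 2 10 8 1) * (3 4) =(0 3 4 5 2 10 8 1) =[3, 0, 10, 4, 5, 2, 6, 7, 1, 9, 8]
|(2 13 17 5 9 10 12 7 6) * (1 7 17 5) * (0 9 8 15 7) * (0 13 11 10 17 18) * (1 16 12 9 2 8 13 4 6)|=|(0 2 11 10 9 17 16 12 18)(1 4 6 8 15 7)(5 13)|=18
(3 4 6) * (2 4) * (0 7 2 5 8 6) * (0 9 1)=[7, 0, 4, 5, 9, 8, 3, 2, 6, 1]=(0 7 2 4 9 1)(3 5 8 6)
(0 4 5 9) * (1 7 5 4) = (0 1 7 5 9) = [1, 7, 2, 3, 4, 9, 6, 5, 8, 0]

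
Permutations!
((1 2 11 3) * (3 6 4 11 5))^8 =((1 2 5 3)(4 11 6))^8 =(4 6 11)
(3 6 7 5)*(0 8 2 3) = (0 8 2 3 6 7 5) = [8, 1, 3, 6, 4, 0, 7, 5, 2]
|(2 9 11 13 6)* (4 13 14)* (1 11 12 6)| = |(1 11 14 4 13)(2 9 12 6)| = 20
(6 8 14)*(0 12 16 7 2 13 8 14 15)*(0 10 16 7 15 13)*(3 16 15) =[12, 1, 0, 16, 4, 5, 14, 2, 13, 9, 15, 11, 7, 8, 6, 10, 3] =(0 12 7 2)(3 16)(6 14)(8 13)(10 15)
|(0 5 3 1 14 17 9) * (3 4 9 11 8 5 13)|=11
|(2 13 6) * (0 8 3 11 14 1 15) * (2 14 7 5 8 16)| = 40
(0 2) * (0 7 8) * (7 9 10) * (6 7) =(0 2 9 10 6 7 8) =[2, 1, 9, 3, 4, 5, 7, 8, 0, 10, 6]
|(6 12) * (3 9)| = |(3 9)(6 12)| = 2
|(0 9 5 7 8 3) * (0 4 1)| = |(0 9 5 7 8 3 4 1)| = 8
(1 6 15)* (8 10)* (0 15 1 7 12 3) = (0 15 7 12 3)(1 6)(8 10) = [15, 6, 2, 0, 4, 5, 1, 12, 10, 9, 8, 11, 3, 13, 14, 7]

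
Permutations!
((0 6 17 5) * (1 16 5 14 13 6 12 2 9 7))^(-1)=(0 5 16 1 7 9 2 12)(6 13 14 17)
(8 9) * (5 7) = (5 7)(8 9) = [0, 1, 2, 3, 4, 7, 6, 5, 9, 8]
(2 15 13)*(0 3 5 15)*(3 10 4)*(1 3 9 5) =(0 10 4 9 5 15 13 2)(1 3) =[10, 3, 0, 1, 9, 15, 6, 7, 8, 5, 4, 11, 12, 2, 14, 13]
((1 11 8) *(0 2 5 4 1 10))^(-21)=((0 2 5 4 1 11 8 10))^(-21)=(0 4 8 2 1 10 5 11)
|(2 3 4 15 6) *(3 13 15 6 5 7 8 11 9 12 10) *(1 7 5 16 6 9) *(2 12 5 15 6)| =|(1 7 8 11)(2 13 6 12 10 3 4 9 5 15 16)| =44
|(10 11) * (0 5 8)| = |(0 5 8)(10 11)| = 6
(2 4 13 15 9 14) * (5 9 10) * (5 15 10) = (2 4 13 10 15 5 9 14) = [0, 1, 4, 3, 13, 9, 6, 7, 8, 14, 15, 11, 12, 10, 2, 5]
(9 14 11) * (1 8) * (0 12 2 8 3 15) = (0 12 2 8 1 3 15)(9 14 11) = [12, 3, 8, 15, 4, 5, 6, 7, 1, 14, 10, 9, 2, 13, 11, 0]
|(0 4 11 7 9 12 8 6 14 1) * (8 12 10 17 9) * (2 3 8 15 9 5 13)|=16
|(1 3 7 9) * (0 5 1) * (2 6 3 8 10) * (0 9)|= 9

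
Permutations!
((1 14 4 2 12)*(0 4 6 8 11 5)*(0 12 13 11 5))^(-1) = ((0 4 2 13 11)(1 14 6 8 5 12))^(-1) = (0 11 13 2 4)(1 12 5 8 6 14)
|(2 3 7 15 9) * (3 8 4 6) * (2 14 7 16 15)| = |(2 8 4 6 3 16 15 9 14 7)| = 10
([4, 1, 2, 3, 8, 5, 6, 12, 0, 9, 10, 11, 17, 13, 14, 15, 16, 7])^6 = (17)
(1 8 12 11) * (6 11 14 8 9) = (1 9 6 11)(8 12 14) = [0, 9, 2, 3, 4, 5, 11, 7, 12, 6, 10, 1, 14, 13, 8]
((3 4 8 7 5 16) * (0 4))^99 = (0 4 8 7 5 16 3)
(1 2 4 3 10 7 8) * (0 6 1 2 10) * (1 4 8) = (0 6 4 3)(1 10 7)(2 8) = [6, 10, 8, 0, 3, 5, 4, 1, 2, 9, 7]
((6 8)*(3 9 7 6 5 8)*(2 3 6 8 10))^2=((2 3 9 7 8 5 10))^2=(2 9 8 10 3 7 5)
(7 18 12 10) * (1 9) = (1 9)(7 18 12 10) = [0, 9, 2, 3, 4, 5, 6, 18, 8, 1, 7, 11, 10, 13, 14, 15, 16, 17, 12]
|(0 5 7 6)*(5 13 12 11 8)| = 8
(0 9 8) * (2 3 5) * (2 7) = (0 9 8)(2 3 5 7) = [9, 1, 3, 5, 4, 7, 6, 2, 0, 8]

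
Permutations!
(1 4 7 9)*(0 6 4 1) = [6, 1, 2, 3, 7, 5, 4, 9, 8, 0] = (0 6 4 7 9)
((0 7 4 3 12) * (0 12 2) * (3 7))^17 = (12)(0 2 3)(4 7)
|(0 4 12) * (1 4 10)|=5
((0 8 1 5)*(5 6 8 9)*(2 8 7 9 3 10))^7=((0 3 10 2 8 1 6 7 9 5))^7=(0 7 8 3 9 1 10 5 6 2)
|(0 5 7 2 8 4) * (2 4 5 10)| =|(0 10 2 8 5 7 4)| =7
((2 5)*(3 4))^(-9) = (2 5)(3 4)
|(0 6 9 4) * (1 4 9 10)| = 5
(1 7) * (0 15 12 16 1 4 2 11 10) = (0 15 12 16 1 7 4 2 11 10) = [15, 7, 11, 3, 2, 5, 6, 4, 8, 9, 0, 10, 16, 13, 14, 12, 1]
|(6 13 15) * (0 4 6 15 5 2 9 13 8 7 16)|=12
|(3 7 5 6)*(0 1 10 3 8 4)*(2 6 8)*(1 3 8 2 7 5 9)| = 11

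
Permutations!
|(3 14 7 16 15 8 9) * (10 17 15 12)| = |(3 14 7 16 12 10 17 15 8 9)| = 10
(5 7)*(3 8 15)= (3 8 15)(5 7)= [0, 1, 2, 8, 4, 7, 6, 5, 15, 9, 10, 11, 12, 13, 14, 3]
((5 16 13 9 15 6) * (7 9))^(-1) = (5 6 15 9 7 13 16)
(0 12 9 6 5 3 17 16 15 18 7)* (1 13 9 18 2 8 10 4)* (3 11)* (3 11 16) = (0 12 18 7)(1 13 9 6 5 16 15 2 8 10 4)(3 17) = [12, 13, 8, 17, 1, 16, 5, 0, 10, 6, 4, 11, 18, 9, 14, 2, 15, 3, 7]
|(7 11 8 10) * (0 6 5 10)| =7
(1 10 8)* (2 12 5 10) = (1 2 12 5 10 8) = [0, 2, 12, 3, 4, 10, 6, 7, 1, 9, 8, 11, 5]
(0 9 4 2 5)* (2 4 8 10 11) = (0 9 8 10 11 2 5) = [9, 1, 5, 3, 4, 0, 6, 7, 10, 8, 11, 2]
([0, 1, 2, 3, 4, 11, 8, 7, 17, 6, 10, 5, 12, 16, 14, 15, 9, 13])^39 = [0, 1, 2, 3, 4, 11, 13, 7, 16, 17, 10, 5, 12, 6, 14, 15, 8, 9]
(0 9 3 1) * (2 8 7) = (0 9 3 1)(2 8 7) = [9, 0, 8, 1, 4, 5, 6, 2, 7, 3]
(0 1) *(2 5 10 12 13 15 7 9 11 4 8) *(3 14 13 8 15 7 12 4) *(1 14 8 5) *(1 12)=(0 14 13 7 9 11 3 8 2 12 5 10 4 15 1)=[14, 0, 12, 8, 15, 10, 6, 9, 2, 11, 4, 3, 5, 7, 13, 1]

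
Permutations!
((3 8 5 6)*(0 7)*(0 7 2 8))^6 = (8)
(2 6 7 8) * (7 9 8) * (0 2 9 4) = (0 2 6 4)(8 9) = [2, 1, 6, 3, 0, 5, 4, 7, 9, 8]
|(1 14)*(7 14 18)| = |(1 18 7 14)| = 4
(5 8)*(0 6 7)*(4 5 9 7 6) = (0 4 5 8 9 7) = [4, 1, 2, 3, 5, 8, 6, 0, 9, 7]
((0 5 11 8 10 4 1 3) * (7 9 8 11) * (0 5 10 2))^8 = ((11)(0 10 4 1 3 5 7 9 8 2))^8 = (11)(0 8 7 3 4)(1 10 2 9 5)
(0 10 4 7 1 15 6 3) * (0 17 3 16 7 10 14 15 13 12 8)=[14, 13, 2, 17, 10, 5, 16, 1, 0, 9, 4, 11, 8, 12, 15, 6, 7, 3]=(0 14 15 6 16 7 1 13 12 8)(3 17)(4 10)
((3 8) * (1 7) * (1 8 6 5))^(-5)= (1 7 8 3 6 5)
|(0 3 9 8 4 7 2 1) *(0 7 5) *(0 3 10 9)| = |(0 10 9 8 4 5 3)(1 7 2)| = 21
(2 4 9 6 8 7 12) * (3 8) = (2 4 9 6 3 8 7 12) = [0, 1, 4, 8, 9, 5, 3, 12, 7, 6, 10, 11, 2]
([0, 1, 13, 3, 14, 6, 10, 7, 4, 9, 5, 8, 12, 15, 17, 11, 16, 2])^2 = [0, 1, 15, 3, 17, 10, 5, 7, 14, 9, 6, 4, 12, 11, 2, 8, 16, 13]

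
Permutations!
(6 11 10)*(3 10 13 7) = [0, 1, 2, 10, 4, 5, 11, 3, 8, 9, 6, 13, 12, 7] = (3 10 6 11 13 7)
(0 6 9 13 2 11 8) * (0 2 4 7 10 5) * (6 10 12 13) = (0 10 5)(2 11 8)(4 7 12 13)(6 9) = [10, 1, 11, 3, 7, 0, 9, 12, 2, 6, 5, 8, 13, 4]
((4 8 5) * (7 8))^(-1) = (4 5 8 7)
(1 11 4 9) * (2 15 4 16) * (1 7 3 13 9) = (1 11 16 2 15 4)(3 13 9 7) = [0, 11, 15, 13, 1, 5, 6, 3, 8, 7, 10, 16, 12, 9, 14, 4, 2]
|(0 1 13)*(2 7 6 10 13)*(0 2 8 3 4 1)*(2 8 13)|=|(1 13 8 3 4)(2 7 6 10)|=20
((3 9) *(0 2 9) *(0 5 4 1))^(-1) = (0 1 4 5 3 9 2)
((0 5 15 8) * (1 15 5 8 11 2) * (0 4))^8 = (15)(0 4 8)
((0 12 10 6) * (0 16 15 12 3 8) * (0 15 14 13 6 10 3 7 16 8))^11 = ((0 7 16 14 13 6 8 15 12 3))^11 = (0 7 16 14 13 6 8 15 12 3)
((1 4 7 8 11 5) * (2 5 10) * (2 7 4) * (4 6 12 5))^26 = (1 4 12)(2 6 5)(7 11)(8 10)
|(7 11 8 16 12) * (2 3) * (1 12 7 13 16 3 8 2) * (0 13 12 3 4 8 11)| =|(0 13 16 7)(1 3)(2 11)(4 8)| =4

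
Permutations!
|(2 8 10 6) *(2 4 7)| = |(2 8 10 6 4 7)| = 6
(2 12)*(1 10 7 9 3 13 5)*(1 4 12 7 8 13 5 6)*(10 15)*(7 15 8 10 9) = (1 8 13 6)(2 15 9 3 5 4 12) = [0, 8, 15, 5, 12, 4, 1, 7, 13, 3, 10, 11, 2, 6, 14, 9]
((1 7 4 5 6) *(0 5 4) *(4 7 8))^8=((0 5 6 1 8 4 7))^8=(0 5 6 1 8 4 7)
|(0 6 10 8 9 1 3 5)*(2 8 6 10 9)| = 14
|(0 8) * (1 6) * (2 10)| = |(0 8)(1 6)(2 10)| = 2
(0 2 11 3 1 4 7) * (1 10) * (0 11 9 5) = (0 2 9 5)(1 4 7 11 3 10) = [2, 4, 9, 10, 7, 0, 6, 11, 8, 5, 1, 3]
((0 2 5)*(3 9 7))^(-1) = (0 5 2)(3 7 9)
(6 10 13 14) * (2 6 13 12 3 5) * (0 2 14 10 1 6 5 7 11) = (0 2 5 14 13 10 12 3 7 11)(1 6) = [2, 6, 5, 7, 4, 14, 1, 11, 8, 9, 12, 0, 3, 10, 13]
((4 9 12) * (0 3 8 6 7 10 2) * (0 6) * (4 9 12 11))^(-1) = ((0 3 8)(2 6 7 10)(4 12 9 11))^(-1) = (0 8 3)(2 10 7 6)(4 11 9 12)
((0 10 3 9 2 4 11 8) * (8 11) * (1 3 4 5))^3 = (11)(0 8 4 10)(1 2 3 5 9)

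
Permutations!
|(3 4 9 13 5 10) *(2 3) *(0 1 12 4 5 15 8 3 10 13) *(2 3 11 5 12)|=40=|(0 1 2 10 3 12 4 9)(5 13 15 8 11)|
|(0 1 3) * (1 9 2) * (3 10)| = 6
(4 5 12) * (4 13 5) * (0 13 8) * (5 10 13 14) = [14, 1, 2, 3, 4, 12, 6, 7, 0, 9, 13, 11, 8, 10, 5] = (0 14 5 12 8)(10 13)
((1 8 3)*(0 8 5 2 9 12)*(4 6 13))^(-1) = ((0 8 3 1 5 2 9 12)(4 6 13))^(-1) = (0 12 9 2 5 1 3 8)(4 13 6)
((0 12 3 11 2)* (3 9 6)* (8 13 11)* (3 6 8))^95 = (0 13 12 11 9 2 8)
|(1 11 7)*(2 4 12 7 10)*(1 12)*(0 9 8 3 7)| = 30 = |(0 9 8 3 7 12)(1 11 10 2 4)|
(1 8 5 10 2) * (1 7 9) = [0, 8, 7, 3, 4, 10, 6, 9, 5, 1, 2] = (1 8 5 10 2 7 9)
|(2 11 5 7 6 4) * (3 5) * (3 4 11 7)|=|(2 7 6 11 4)(3 5)|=10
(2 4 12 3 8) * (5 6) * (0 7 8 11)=(0 7 8 2 4 12 3 11)(5 6)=[7, 1, 4, 11, 12, 6, 5, 8, 2, 9, 10, 0, 3]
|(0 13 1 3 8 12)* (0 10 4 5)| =9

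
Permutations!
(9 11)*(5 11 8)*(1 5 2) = (1 5 11 9 8 2) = [0, 5, 1, 3, 4, 11, 6, 7, 2, 8, 10, 9]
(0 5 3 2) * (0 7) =(0 5 3 2 7) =[5, 1, 7, 2, 4, 3, 6, 0]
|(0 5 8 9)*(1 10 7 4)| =4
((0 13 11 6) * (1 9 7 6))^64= (0 13 11 1 9 7 6)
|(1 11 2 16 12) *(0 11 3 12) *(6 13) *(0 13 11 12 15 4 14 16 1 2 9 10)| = |(0 12 2 1 3 15 4 14 16 13 6 11 9 10)| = 14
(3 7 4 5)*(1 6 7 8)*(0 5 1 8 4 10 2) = (0 5 3 4 1 6 7 10 2) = [5, 6, 0, 4, 1, 3, 7, 10, 8, 9, 2]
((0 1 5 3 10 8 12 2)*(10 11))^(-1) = ((0 1 5 3 11 10 8 12 2))^(-1) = (0 2 12 8 10 11 3 5 1)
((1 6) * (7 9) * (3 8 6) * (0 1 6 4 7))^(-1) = (0 9 7 4 8 3 1)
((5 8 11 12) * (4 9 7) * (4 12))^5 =((4 9 7 12 5 8 11))^5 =(4 8 12 9 11 5 7)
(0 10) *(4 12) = [10, 1, 2, 3, 12, 5, 6, 7, 8, 9, 0, 11, 4] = (0 10)(4 12)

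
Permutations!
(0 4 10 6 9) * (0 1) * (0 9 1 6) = [4, 9, 2, 3, 10, 5, 1, 7, 8, 6, 0] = (0 4 10)(1 9 6)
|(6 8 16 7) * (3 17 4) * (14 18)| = 12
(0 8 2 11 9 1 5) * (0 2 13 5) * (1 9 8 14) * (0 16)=(0 14 1 16)(2 11 8 13 5)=[14, 16, 11, 3, 4, 2, 6, 7, 13, 9, 10, 8, 12, 5, 1, 15, 0]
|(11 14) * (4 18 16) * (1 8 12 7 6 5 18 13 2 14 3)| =14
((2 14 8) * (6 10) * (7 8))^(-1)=(2 8 7 14)(6 10)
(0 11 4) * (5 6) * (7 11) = (0 7 11 4)(5 6) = [7, 1, 2, 3, 0, 6, 5, 11, 8, 9, 10, 4]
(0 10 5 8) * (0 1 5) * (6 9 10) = (0 6 9 10)(1 5 8) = [6, 5, 2, 3, 4, 8, 9, 7, 1, 10, 0]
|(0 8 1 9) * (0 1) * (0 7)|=6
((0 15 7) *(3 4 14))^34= ((0 15 7)(3 4 14))^34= (0 15 7)(3 4 14)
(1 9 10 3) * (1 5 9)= (3 5 9 10)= [0, 1, 2, 5, 4, 9, 6, 7, 8, 10, 3]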